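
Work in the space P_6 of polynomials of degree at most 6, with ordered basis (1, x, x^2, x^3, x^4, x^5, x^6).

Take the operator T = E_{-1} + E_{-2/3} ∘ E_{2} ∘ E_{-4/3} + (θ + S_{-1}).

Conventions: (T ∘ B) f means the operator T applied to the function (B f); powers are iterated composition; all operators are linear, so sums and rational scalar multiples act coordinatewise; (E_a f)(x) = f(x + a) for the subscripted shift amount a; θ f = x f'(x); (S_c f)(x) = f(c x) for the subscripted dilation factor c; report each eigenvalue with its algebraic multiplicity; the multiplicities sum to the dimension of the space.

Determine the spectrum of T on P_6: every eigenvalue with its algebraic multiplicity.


λ = 2 (multiplicity 1), λ = 3 (multiplicity 1), λ = 4 (multiplicity 1), λ = 5 (multiplicity 1), λ = 6 (multiplicity 1), λ = 7 (multiplicity 1), λ = 9 (multiplicity 1)

image of 1: 3
image of x: 2x - 1
image of x^2: 5x^2 - 2x + 1
image of x^3: 4x^3 - 3x^2 + 3x - 1
image of x^4: 7x^4 - 4x^3 + 6x^2 - 4x + 1
image of x^5: 6x^5 - 5x^4 + 10x^3 - 10x^2 + 5x - 1
image of x^6: 9x^6 - 6x^5 + 15x^4 - 20x^3 + 15x^2 - 6x + 1
the matrix is upper triangular; its diagonal is (3, 2, 5, 4, 7, 6, 9)
for a triangular matrix the eigenvalues are the diagonal entries, with algebraic multiplicity their repetition count


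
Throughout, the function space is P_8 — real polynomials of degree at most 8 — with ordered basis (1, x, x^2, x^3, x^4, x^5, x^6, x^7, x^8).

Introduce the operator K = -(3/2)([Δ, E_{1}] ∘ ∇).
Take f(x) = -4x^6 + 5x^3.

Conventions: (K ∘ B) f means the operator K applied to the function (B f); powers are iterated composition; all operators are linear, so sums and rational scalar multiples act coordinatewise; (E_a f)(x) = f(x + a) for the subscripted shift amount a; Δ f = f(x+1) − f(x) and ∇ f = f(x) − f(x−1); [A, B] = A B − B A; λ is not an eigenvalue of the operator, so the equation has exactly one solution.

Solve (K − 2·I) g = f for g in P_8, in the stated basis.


the result is g(x) = 2x^6 - (5/2)x^3

write g with unknown coordinates in the stated basis and equate coefficients in (K − 2·I) g = f
solving from the highest basis element down gives g = 2x^6 - (5/2)x^3
check: K g = 0
so K g − 2·g = -4x^6 + 5x^3 = f ✓


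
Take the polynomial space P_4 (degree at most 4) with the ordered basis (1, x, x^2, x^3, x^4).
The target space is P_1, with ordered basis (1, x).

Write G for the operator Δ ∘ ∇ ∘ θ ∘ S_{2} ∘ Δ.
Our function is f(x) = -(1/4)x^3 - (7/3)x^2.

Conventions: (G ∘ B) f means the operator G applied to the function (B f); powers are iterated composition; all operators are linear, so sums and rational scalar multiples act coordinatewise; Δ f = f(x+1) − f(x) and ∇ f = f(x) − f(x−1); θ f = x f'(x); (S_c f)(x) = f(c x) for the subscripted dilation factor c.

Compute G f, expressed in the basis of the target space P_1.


g(x) = -12

Δ f = -(3/4)x^2 - (65/12)x - 31/12
S_{2} Δ f = -3x^2 - (65/6)x - 31/12
θ (S_{2} ∘ Δ) f = -6x^2 - (65/6)x
∇ θ (S_{2} ∘ Δ) f = -12x - 29/6
Δ (∇ ∘ θ) (S_{2} ∘ Δ) f = -12


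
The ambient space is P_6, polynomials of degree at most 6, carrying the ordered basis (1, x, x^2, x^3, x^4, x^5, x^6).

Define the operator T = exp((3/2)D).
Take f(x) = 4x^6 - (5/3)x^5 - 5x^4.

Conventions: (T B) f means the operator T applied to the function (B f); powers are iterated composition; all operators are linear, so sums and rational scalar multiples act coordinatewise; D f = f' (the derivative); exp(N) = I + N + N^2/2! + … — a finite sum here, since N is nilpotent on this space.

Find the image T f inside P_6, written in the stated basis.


order-1 term: 36x^5 - (25/2)x^4 - 30x^3
order-2 term: 135x^4 - (75/2)x^3 - (135/2)x^2
order-3 term: 270x^3 - (225/4)x^2 - (135/2)x
order-4 term: (1215/4)x^2 - (675/16)x - 405/16
order-5 term: (729/4)x - 405/32
order-6 term: 729/16
the series for exp((3/2)D) f terminates at order 6
exp((3/2)D) f = 4x^6 + (103/3)x^5 + (235/2)x^4 + (405/2)x^3 + 180x^2 + (1161/16)x + 243/32

the result is g(x) = 4x^6 + (103/3)x^5 + (235/2)x^4 + (405/2)x^3 + 180x^2 + (1161/16)x + 243/32


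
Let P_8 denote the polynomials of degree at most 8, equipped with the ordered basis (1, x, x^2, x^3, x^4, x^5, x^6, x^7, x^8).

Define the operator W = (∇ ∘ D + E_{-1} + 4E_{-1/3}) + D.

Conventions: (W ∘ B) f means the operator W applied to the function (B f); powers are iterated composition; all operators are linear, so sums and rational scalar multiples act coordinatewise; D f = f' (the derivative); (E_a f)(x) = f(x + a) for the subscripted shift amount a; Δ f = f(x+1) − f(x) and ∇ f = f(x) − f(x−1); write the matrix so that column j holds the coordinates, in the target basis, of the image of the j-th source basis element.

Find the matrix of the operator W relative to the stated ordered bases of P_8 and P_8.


the matrix is [[5, -4/3, 31/9, -112/27, 409/81, -1462/243, 5107/729, -17500/2187, 59053/6561]; [0, 5, -8/3, 31/3, -448/27, 2045/81, -2924/81, 35749/729, -140000/2187]; [0, 0, 5, -4, 62/3, -1120/27, 2045/27, -10234/81, 142996/729]; [0, 0, 0, 5, -16/3, 310/9, -2240/27, 14315/81, -81872/243]; [0, 0, 0, 0, 5, -20/3, 155/3, -3920/27, 28630/81]; [0, 0, 0, 0, 0, 5, -8, 217/3, -6272/27]; [0, 0, 0, 0, 0, 0, 5, -28/3, 868/9]; [0, 0, 0, 0, 0, 0, 0, 5, -32/3]; [0, 0, 0, 0, 0, 0, 0, 0, 5]] (rows listed top to bottom)

image of 1: 5
image of x: 5x - 4/3
image of x^2: 5x^2 - (8/3)x + 31/9
image of x^3: 5x^3 - 4x^2 + (31/3)x - 112/27
image of x^4: 5x^4 - (16/3)x^3 + (62/3)x^2 - (448/27)x + 409/81
image of x^5: 5x^5 - (20/3)x^4 + (310/9)x^3 - (1120/27)x^2 + (2045/81)x - 1462/243
image of x^6: 5x^6 - 8x^5 + (155/3)x^4 - (2240/27)x^3 + (2045/27)x^2 - (2924/81)x + 5107/729
image of x^7: 5x^7 - (28/3)x^6 + (217/3)x^5 - (3920/27)x^4 + (14315/81)x^3 - (10234/81)x^2 + (35749/729)x - 17500/2187
image of x^8: 5x^8 - (32/3)x^7 + (868/9)x^6 - (6272/27)x^5 + (28630/81)x^4 - (81872/243)x^3 + (142996/729)x^2 - (140000/2187)x + 59053/6561
each image's coordinates form column j of the matrix


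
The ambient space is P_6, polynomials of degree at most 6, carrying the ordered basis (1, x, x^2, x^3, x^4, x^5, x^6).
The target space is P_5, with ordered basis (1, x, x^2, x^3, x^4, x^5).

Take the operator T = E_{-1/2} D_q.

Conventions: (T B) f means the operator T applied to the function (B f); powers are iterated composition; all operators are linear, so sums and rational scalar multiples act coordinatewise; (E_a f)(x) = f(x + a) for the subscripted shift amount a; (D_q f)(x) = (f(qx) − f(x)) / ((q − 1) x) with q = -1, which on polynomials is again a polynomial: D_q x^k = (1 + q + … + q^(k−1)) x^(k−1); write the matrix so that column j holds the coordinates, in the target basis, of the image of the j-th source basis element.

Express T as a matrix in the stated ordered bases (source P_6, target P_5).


the matrix is [[0, 1, 0, 1/4, 0, 1/16, 0]; [0, 0, 0, -1, 0, -1/2, 0]; [0, 0, 0, 1, 0, 3/2, 0]; [0, 0, 0, 0, 0, -2, 0]; [0, 0, 0, 0, 0, 1, 0]; [0, 0, 0, 0, 0, 0, 0]] (rows listed top to bottom)

image of 1: 0
image of x: 1
image of x^2: 0
image of x^3: x^2 - x + 1/4
image of x^4: 0
image of x^5: x^4 - 2x^3 + (3/2)x^2 - (1/2)x + 1/16
image of x^6: 0
each image's coordinates form column j of the matrix


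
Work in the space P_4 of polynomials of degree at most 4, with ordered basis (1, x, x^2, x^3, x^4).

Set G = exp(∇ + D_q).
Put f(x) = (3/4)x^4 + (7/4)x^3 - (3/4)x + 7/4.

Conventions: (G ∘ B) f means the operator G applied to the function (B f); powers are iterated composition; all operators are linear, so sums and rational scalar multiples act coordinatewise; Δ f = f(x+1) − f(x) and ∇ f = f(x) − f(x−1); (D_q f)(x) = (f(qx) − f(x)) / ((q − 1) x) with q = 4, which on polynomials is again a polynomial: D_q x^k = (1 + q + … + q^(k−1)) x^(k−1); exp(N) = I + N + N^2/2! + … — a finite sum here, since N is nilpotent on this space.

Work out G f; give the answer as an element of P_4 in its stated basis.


order-1 term: (267/4)x^3 + (75/2)x^2 - (9/4)x - 1/2
order-2 term: 801x^2 + (249/8)x + 99/8
order-3 term: 1869x - 985/4
order-4 term: 1869/2
the series for exp(∇ + D_q) f terminates at order 4
exp(∇ + D_q) f = (3/4)x^4 + (137/2)x^3 + (1677/2)x^2 + (15177/8)x + 5615/8

g(x) = (3/4)x^4 + (137/2)x^3 + (1677/2)x^2 + (15177/8)x + 5615/8


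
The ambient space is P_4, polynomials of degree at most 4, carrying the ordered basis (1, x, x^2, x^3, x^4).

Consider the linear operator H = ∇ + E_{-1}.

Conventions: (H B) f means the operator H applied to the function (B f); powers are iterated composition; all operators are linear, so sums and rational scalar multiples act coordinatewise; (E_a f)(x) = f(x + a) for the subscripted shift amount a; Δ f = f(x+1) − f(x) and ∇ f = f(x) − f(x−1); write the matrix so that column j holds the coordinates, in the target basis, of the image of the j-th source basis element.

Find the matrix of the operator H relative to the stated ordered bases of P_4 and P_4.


the matrix is [[1, 0, 0, 0, 0]; [0, 1, 0, 0, 0]; [0, 0, 1, 0, 0]; [0, 0, 0, 1, 0]; [0, 0, 0, 0, 1]] (rows listed top to bottom)

image of 1: 1
image of x: x
image of x^2: x^2
image of x^3: x^3
image of x^4: x^4
each image's coordinates form column j of the matrix


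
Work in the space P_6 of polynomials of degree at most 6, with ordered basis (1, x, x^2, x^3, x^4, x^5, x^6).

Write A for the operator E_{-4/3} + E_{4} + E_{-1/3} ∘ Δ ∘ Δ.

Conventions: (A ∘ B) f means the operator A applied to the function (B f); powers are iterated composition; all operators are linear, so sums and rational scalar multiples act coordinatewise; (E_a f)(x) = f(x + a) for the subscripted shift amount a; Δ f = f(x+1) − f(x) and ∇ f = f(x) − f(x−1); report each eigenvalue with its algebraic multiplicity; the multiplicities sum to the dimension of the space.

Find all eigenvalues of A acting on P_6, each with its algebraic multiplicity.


image of 1: 2
image of x: 2x + 8/3
image of x^2: 2x^2 + (16/3)x + 178/9
image of x^3: 2x^3 + 8x^2 + (178/3)x + 1772/27
image of x^4: 2x^4 + (32/3)x^3 + (356/3)x^2 + (7088/27)x + 21586/81
image of x^5: 2x^5 + (40/3)x^4 + (1780/9)x^3 + (17720/27)x^2 + (107930/81)x + 250868/243
image of x^6: 2x^6 + 16x^5 + (890/3)x^4 + (35440/27)x^3 + (107930/27)x^2 + (501736/81)x + 3005578/729
the matrix is upper triangular; its diagonal is (2, 2, 2, 2, 2, 2, 2)
for a triangular matrix the eigenvalues are the diagonal entries, with algebraic multiplicity their repetition count

λ = 2 (multiplicity 7)


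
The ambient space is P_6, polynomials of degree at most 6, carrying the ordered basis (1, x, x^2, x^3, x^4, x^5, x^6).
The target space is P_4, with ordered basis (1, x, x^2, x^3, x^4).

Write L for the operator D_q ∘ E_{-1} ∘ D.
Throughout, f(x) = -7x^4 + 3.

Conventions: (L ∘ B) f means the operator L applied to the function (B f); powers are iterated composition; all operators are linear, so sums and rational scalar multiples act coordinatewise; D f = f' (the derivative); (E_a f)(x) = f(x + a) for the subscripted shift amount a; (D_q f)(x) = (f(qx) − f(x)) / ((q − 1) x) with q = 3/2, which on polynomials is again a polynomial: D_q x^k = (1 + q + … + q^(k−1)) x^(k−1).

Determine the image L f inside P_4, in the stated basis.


the result is g(x) = -133x^2 + 210x - 84

D f = -28x^3
E_{-1} D f = -28x^3 + 84x^2 - 84x + 28
D_q E_{-1} D f = -133x^2 + 210x - 84


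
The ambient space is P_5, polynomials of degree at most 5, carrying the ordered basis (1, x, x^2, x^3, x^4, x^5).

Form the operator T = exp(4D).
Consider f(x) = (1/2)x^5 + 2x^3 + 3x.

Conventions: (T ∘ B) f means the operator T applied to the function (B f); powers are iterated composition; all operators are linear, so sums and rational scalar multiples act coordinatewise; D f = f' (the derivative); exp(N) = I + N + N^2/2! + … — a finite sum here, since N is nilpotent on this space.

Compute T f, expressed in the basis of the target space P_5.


the image equals g(x) = (1/2)x^5 + 10x^4 + 82x^3 + 344x^2 + 739x + 652

order-1 term: 10x^4 + 24x^2 + 12
order-2 term: 80x^3 + 96x
order-3 term: 320x^2 + 128
order-4 term: 640x
order-5 term: 512
the series for exp(4D) f terminates at order 5
exp(4D) f = (1/2)x^5 + 10x^4 + 82x^3 + 344x^2 + 739x + 652


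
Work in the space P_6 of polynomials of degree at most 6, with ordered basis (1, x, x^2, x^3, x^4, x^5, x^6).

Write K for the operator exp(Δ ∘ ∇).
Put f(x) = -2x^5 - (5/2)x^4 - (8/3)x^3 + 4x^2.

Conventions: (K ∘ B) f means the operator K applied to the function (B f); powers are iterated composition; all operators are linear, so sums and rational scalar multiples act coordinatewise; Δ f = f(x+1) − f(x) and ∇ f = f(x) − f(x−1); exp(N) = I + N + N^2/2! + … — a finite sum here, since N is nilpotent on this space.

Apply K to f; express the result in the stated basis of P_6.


the image equals g(x) = -2x^5 - (5/2)x^4 - (128/3)x^3 - 26x^2 - 156x - 27

order-1 term: -40x^3 - 30x^2 - 36x + 3
order-2 term: -120x - 30
the series for exp(Δ ∘ ∇) f terminates at order 2
exp(Δ ∘ ∇) f = -2x^5 - (5/2)x^4 - (128/3)x^3 - 26x^2 - 156x - 27


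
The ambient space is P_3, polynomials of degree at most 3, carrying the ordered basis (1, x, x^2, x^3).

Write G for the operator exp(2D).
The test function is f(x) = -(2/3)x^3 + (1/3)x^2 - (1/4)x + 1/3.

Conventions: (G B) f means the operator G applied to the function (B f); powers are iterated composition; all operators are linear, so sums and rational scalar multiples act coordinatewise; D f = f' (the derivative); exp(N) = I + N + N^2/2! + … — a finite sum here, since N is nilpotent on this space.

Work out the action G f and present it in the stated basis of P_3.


order-1 term: -4x^2 + (4/3)x - 1/2
order-2 term: -8x + 4/3
order-3 term: -16/3
the series for exp(2D) f terminates at order 3
exp(2D) f = -(2/3)x^3 - (11/3)x^2 - (83/12)x - 25/6

the result is g(x) = -(2/3)x^3 - (11/3)x^2 - (83/12)x - 25/6


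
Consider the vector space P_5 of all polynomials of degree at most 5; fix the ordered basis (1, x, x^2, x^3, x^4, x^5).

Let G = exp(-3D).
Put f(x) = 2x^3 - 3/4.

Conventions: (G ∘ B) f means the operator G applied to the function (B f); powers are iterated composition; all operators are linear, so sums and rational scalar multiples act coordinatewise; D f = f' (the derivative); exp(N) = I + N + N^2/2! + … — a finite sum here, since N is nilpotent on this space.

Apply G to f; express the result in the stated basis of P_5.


order-1 term: -18x^2
order-2 term: 54x
order-3 term: -54
the series for exp(-3D) f terminates at order 3
exp(-3D) f = 2x^3 - 18x^2 + 54x - 219/4

g(x) = 2x^3 - 18x^2 + 54x - 219/4


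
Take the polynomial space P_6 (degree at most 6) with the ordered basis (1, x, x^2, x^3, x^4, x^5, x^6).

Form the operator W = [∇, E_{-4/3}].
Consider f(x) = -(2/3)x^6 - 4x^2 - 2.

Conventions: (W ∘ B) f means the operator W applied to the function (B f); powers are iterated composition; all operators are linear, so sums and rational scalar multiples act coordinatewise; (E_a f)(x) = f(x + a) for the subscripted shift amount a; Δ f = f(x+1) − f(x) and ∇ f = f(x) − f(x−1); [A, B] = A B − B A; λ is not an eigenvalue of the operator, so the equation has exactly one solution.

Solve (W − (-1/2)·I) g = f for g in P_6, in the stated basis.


g(x) = -(4/3)x^6 - 8x^2 - 4

write g with unknown coordinates in the stated basis and equate coefficients in (W − (-1/2)·I) g = f
solving from the highest basis element down gives g = -(4/3)x^6 - 8x^2 - 4
check: W g = 0
so W g − (-1/2)·g = -(2/3)x^6 - 4x^2 - 2 = f ✓


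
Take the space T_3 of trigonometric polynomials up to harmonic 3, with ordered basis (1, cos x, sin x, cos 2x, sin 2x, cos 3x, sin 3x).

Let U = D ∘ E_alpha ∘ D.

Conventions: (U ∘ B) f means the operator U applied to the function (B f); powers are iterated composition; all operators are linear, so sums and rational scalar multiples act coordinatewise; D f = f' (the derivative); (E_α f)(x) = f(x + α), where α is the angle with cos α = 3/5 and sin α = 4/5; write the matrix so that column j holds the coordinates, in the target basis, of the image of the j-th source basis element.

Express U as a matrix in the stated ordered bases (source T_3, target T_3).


the matrix is [[0, 0, 0, 0, 0, 0, 0]; [0, -3/5, -4/5, 0, 0, 0, 0]; [0, 4/5, -3/5, 0, 0, 0, 0]; [0, 0, 0, 28/25, -96/25, 0, 0]; [0, 0, 0, 96/25, 28/25, 0, 0]; [0, 0, 0, 0, 0, 1053/125, -396/125]; [0, 0, 0, 0, 0, 396/125, 1053/125]] (rows listed top to bottom)

image of 1: 0
image of cos x: -(3/5)cos x + (4/5)sin x
image of sin x: -(4/5)cos x - (3/5)sin x
image of cos 2x: (28/25)cos 2x + (96/25)sin 2x
image of sin 2x: -(96/25)cos 2x + (28/25)sin 2x
image of cos 3x: (1053/125)cos 3x + (396/125)sin 3x
image of sin 3x: -(396/125)cos 3x + (1053/125)sin 3x
each image's coordinates form column j of the matrix


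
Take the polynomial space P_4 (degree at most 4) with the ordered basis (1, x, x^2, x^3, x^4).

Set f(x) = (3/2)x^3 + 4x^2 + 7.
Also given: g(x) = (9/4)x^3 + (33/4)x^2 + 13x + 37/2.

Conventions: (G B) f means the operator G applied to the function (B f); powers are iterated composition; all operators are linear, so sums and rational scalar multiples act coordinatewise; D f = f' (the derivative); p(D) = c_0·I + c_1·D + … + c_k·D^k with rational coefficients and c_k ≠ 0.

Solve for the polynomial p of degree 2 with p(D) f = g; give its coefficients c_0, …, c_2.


D^0 f = (3/2)x^3 + 4x^2 + 7
D^1 f = (9/2)x^2 + 8x
D^2 f = 9x + 8
matching coefficients of g against c_0 f + c_1 Df + … from the top degree down determines the c_i
solution: c_0 = 3/2, c_1 = 1/2, c_2 = 1

c_0 = 3/2, c_1 = 1/2, c_2 = 1


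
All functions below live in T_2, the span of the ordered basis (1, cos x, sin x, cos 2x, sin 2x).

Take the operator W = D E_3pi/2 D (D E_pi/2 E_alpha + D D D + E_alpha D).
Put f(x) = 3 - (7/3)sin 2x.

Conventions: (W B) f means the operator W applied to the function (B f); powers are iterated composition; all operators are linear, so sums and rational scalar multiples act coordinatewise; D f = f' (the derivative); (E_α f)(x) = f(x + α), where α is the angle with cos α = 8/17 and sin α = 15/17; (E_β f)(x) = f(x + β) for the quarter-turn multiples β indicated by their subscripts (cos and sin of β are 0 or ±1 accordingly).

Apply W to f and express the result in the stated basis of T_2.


E_alpha f = 3 - (560/289)cos 2x + (1127/867)sin 2x
E_pi/2 E_alpha f = 3 + (560/289)cos 2x - (1127/867)sin 2x
D E_pi/2 E_alpha f = -(2254/867)cos 2x - (1120/289)sin 2x
D f = -(14/3)cos 2x
D D f = (28/3)sin 2x
D D D f = (56/3)cos 2x
D f = -(14/3)cos 2x
E_alpha D f = (2254/867)cos 2x + (1120/289)sin 2x
(D E_pi/2 E_alpha + D D D + E_alpha D) f = (56/3)cos 2x
D (D E_pi/2 E_alpha + D D D + E_alpha D) f = -(112/3)sin 2x
E_3pi/2 D (D E_pi/2 E_alpha + D D D + E_alpha D) f = (112/3)sin 2x
D (E_3pi/2 D) (D E_pi/2 E_alpha + D D D + E_alpha D) f = (224/3)cos 2x

g(x) = (224/3)cos 2x


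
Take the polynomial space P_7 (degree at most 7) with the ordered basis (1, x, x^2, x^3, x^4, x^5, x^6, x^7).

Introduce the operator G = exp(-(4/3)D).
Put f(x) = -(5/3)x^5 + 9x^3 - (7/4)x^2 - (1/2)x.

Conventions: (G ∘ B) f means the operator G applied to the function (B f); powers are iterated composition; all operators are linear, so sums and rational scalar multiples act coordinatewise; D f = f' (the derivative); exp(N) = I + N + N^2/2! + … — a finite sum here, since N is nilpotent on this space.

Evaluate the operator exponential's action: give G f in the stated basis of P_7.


order-1 term: (100/9)x^4 - 36x^2 + (14/3)x + 2/3
order-2 term: -(800/27)x^3 + 48x - 28/9
order-3 term: (3200/81)x^2 - 64/3
order-4 term: -(6400/243)x
order-5 term: 5120/729
the series for exp(-(4/3)D) f terminates at order 5
exp(-(4/3)D) f = -(5/3)x^5 + (100/9)x^4 - (557/27)x^3 + (569/324)x^2 + (12553/486)x - 12214/729

g(x) = -(5/3)x^5 + (100/9)x^4 - (557/27)x^3 + (569/324)x^2 + (12553/486)x - 12214/729


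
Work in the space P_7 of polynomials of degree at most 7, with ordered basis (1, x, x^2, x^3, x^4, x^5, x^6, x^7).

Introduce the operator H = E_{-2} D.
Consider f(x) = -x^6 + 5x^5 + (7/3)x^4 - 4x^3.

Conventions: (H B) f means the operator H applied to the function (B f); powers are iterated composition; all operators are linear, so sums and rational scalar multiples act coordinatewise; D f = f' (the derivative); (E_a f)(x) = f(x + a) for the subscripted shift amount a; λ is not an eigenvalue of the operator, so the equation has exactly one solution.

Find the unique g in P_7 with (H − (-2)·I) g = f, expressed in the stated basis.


write g with unknown coordinates in the stated basis and equate coefficients in (H − (-2)·I) g = f
solving from the highest basis element down gives g = -(1/2)x^6 + 4x^5 - (143/6)x^4 + (557/3)x^3 - (1849/2)x^2 + (6101/2)x - 60931/12
check: H g = -3x^5 + 50x^4 - (1126/3)x^3 + 1849x^2 - 6101x + 60931/6
so H g − (-2)·g = -x^6 + 5x^5 + (7/3)x^4 - 4x^3 = f ✓

g(x) = -(1/2)x^6 + 4x^5 - (143/6)x^4 + (557/3)x^3 - (1849/2)x^2 + (6101/2)x - 60931/12


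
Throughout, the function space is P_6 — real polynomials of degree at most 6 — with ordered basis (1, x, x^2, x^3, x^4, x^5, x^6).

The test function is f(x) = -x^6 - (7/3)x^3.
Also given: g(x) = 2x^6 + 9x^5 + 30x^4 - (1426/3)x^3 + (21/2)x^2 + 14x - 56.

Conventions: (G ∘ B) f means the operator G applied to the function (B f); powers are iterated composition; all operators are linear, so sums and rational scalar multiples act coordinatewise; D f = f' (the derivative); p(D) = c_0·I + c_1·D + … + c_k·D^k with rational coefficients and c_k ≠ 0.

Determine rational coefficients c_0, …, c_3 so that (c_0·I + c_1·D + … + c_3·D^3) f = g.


D^0 f = -x^6 - (7/3)x^3
D^1 f = -6x^5 - 7x^2
D^2 f = -30x^4 - 14x
D^3 f = -120x^3 - 14
matching coefficients of g against c_0 f + c_1 Df + … from the top degree down determines the c_i
solution: c_0 = -2, c_1 = -3/2, c_2 = -1, c_3 = 4

p(D) = -2·I − (3/2)·D − D^2 + 4·D^3, i.e. c_0 = -2, c_1 = -3/2, c_2 = -1, c_3 = 4


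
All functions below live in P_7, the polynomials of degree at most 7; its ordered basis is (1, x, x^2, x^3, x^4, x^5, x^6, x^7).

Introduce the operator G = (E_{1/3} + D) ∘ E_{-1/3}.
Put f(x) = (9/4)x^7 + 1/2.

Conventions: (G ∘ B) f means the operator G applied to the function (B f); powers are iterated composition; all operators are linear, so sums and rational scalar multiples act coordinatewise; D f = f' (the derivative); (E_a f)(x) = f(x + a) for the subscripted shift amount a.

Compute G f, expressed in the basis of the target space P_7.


E_{-1/3} f = (9/4)x^7 - (21/4)x^6 + (21/4)x^5 - (35/12)x^4 + (35/36)x^3 - (7/36)x^2 + (7/324)x + 485/972
E_{1/3} E_{-1/3} f = (9/4)x^7 + 1/2
D E_{-1/3} f = (63/4)x^6 - (63/2)x^5 + (105/4)x^4 - (35/3)x^3 + (35/12)x^2 - (7/18)x + 7/324
(E_{1/3} + D) E_{-1/3} f = (9/4)x^7 + (63/4)x^6 - (63/2)x^5 + (105/4)x^4 - (35/3)x^3 + (35/12)x^2 - (7/18)x + 169/324

g(x) = (9/4)x^7 + (63/4)x^6 - (63/2)x^5 + (105/4)x^4 - (35/3)x^3 + (35/12)x^2 - (7/18)x + 169/324


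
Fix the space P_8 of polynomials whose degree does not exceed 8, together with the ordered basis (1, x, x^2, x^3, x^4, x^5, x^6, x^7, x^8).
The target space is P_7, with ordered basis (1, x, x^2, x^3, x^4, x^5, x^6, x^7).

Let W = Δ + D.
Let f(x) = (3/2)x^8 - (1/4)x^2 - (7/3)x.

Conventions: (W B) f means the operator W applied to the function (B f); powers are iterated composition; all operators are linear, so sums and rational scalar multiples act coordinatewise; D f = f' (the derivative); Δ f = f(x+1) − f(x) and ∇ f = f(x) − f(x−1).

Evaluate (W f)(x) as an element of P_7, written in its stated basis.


Δ f = 12x^7 + 42x^6 + 84x^5 + 105x^4 + 84x^3 + 42x^2 + (23/2)x - 13/12
D f = 12x^7 - (1/2)x - 7/3
(Δ + D) f = 24x^7 + 42x^6 + 84x^5 + 105x^4 + 84x^3 + 42x^2 + 11x - 41/12

the image equals g(x) = 24x^7 + 42x^6 + 84x^5 + 105x^4 + 84x^3 + 42x^2 + 11x - 41/12


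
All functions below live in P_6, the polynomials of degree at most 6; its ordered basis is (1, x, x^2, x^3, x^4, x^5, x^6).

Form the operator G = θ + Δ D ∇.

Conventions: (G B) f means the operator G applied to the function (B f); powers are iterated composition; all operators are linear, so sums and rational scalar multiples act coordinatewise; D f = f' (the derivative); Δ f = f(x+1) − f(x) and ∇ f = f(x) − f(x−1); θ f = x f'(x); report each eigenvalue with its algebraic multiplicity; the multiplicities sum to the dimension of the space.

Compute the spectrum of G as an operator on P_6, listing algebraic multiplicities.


image of 1: 0
image of x: x
image of x^2: 2x^2
image of x^3: 3x^3 + 6
image of x^4: 4x^4 + 24x
image of x^5: 5x^5 + 60x^2 + 10
image of x^6: 6x^6 + 120x^3 + 60x
the matrix is upper triangular; its diagonal is (0, 1, 2, 3, 4, 5, 6)
for a triangular matrix the eigenvalues are the diagonal entries, with algebraic multiplicity their repetition count

λ = 0 (multiplicity 1), λ = 1 (multiplicity 1), λ = 2 (multiplicity 1), λ = 3 (multiplicity 1), λ = 4 (multiplicity 1), λ = 5 (multiplicity 1), λ = 6 (multiplicity 1)


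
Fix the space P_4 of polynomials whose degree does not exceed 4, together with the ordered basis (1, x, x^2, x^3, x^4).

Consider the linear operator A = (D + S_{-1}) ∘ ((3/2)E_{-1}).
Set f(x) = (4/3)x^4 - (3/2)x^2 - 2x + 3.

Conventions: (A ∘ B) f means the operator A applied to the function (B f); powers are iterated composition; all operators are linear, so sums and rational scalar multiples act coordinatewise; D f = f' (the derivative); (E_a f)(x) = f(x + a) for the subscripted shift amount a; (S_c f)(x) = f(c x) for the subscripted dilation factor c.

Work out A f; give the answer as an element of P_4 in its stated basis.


E_{-1} f = (4/3)x^4 - (16/3)x^3 + (13/2)x^2 - (13/3)x + 29/6
((3/2)E_{-1}) f = 2x^4 - 8x^3 + (39/4)x^2 - (13/2)x + 29/4
D ((3/2)E_{-1}) f = 8x^3 - 24x^2 + (39/2)x - 13/2
S_{-1} ((3/2)E_{-1}) f = 2x^4 + 8x^3 + (39/4)x^2 + (13/2)x + 29/4
(D + S_{-1}) ((3/2)E_{-1}) f = 2x^4 + 16x^3 - (57/4)x^2 + 26x + 3/4

the result is g(x) = 2x^4 + 16x^3 - (57/4)x^2 + 26x + 3/4


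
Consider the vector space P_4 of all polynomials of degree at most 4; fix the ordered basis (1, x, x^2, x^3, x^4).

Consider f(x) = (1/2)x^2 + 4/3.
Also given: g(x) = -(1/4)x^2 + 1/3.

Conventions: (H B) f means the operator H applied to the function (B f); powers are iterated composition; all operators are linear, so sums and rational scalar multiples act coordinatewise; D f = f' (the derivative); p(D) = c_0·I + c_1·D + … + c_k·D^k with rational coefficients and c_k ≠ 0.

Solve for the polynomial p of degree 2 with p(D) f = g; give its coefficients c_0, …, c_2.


D^0 f = (1/2)x^2 + 4/3
D^1 f = x
D^2 f = 1
matching coefficients of g against c_0 f + c_1 Df + … from the top degree down determines the c_i
solution: c_0 = -1/2, c_1 = 0, c_2 = 1

c_0 = -1/2, c_1 = 0, c_2 = 1


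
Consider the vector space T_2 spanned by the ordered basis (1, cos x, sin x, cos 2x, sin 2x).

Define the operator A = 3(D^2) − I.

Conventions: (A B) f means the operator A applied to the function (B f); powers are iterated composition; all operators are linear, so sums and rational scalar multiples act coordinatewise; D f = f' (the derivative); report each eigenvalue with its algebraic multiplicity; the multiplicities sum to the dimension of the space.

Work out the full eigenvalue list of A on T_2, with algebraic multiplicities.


λ = -13 (multiplicity 2), λ = -4 (multiplicity 2), λ = -1 (multiplicity 1)

image of 1: -1
image of cos x: -4cos x
image of sin x: -4sin x
image of cos 2x: -13cos 2x
image of sin 2x: -13sin 2x
the matrix is diagonal; its diagonal is (-1, -4, -4, -13, -13)
for a triangular matrix the eigenvalues are the diagonal entries, with algebraic multiplicity their repetition count


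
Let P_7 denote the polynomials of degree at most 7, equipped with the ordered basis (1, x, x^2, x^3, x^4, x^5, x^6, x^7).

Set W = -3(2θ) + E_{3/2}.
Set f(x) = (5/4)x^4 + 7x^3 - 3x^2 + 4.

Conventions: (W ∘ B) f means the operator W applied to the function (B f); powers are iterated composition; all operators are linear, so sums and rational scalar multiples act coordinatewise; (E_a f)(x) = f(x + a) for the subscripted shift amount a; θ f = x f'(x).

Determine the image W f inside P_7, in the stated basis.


θ f = 5x^4 + 21x^3 - 6x^2
(2θ) f = 10x^4 + 42x^3 - 12x^2
(-3(2θ)) f = -30x^4 - 126x^3 + 36x^2
E_{3/2} f = (5/4)x^4 + (29/2)x^3 + (363/8)x^2 + (441/8)x + 1741/64
(-3(2θ) + E_{3/2}) f = -(115/4)x^4 - (223/2)x^3 + (651/8)x^2 + (441/8)x + 1741/64

the result is g(x) = -(115/4)x^4 - (223/2)x^3 + (651/8)x^2 + (441/8)x + 1741/64


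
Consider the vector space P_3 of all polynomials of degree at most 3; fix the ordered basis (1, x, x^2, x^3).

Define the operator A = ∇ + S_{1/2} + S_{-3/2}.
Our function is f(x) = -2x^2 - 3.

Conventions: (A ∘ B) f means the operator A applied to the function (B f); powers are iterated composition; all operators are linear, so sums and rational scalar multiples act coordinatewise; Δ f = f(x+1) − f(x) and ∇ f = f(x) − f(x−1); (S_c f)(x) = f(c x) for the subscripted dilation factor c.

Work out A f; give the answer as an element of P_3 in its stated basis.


∇ f = -4x + 2
S_{1/2} f = -(1/2)x^2 - 3
S_{-3/2} f = -(9/2)x^2 - 3
(∇ + S_{1/2} + S_{-3/2}) f = -5x^2 - 4x - 4

g(x) = -5x^2 - 4x - 4


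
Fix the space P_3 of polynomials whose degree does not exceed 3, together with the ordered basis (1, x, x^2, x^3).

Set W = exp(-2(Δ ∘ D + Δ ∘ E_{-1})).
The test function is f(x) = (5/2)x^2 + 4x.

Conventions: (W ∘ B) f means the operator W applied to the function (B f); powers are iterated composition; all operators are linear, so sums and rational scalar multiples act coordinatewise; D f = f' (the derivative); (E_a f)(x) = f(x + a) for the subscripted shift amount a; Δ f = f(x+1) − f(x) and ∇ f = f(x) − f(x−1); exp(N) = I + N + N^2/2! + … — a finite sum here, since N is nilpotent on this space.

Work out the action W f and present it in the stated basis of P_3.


g(x) = (5/2)x^2 - 6x - 3

order-1 term: -10x - 13
order-2 term: 10
the series for exp(-2(Δ ∘ D + Δ ∘ E_{-1})) f terminates at order 2
exp(-2(Δ ∘ D + Δ ∘ E_{-1})) f = (5/2)x^2 - 6x - 3


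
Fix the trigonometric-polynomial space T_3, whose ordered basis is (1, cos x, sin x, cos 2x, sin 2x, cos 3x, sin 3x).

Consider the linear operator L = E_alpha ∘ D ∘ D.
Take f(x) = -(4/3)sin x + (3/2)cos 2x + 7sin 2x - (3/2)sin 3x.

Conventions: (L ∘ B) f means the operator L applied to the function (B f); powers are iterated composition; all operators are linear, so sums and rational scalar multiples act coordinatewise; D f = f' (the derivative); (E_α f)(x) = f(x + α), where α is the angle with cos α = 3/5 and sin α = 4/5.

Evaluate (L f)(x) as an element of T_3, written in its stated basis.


the result is g(x) = (16/15)cos x + (4/5)sin x - (126/5)cos 2x + (68/5)sin 2x + (594/125)cos 3x - (3159/250)sin 3x

D f = -(4/3)cos x + 14cos 2x - 3sin 2x - (9/2)cos 3x
D D f = (4/3)sin x - 6cos 2x - 28sin 2x + (27/2)sin 3x
E_alpha D D f = (16/15)cos x + (4/5)sin x - (126/5)cos 2x + (68/5)sin 2x + (594/125)cos 3x - (3159/250)sin 3x


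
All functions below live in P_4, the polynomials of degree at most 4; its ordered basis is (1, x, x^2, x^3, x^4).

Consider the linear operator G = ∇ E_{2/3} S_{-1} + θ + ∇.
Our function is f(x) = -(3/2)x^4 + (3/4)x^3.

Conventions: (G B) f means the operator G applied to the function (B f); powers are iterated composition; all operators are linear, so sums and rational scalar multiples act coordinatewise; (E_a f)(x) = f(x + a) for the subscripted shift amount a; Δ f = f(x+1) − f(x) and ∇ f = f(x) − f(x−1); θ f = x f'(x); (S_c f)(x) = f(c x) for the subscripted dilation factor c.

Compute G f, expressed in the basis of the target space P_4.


S_{-1} f = -(3/2)x^4 - (3/4)x^3
E_{2/3} S_{-1} f = -(3/2)x^4 - (19/4)x^3 - (11/2)x^2 - (25/9)x - 14/27
∇ E_{2/3} S_{-1} f = -6x^3 - (21/4)x^2 - (11/4)x - 19/36
θ f = -6x^4 + (9/4)x^3
∇ f = -6x^3 + (45/4)x^2 - (33/4)x + 9/4
(∇ E_{2/3} S_{-1} + θ + ∇) f = -6x^4 - (39/4)x^3 + 6x^2 - 11x + 31/18

the image equals g(x) = -6x^4 - (39/4)x^3 + 6x^2 - 11x + 31/18


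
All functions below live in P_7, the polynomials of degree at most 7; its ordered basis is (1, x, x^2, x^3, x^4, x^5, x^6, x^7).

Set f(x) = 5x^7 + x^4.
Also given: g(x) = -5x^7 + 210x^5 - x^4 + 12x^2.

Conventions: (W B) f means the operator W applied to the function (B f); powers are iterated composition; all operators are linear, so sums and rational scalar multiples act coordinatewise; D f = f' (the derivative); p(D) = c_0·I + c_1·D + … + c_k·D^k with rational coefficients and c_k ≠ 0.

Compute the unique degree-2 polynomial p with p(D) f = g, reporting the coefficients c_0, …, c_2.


D^0 f = 5x^7 + x^4
D^1 f = 35x^6 + 4x^3
D^2 f = 210x^5 + 12x^2
matching coefficients of g against c_0 f + c_1 Df + … from the top degree down determines the c_i
solution: c_0 = -1, c_1 = 0, c_2 = 1

c_0 = -1, c_1 = 0, c_2 = 1


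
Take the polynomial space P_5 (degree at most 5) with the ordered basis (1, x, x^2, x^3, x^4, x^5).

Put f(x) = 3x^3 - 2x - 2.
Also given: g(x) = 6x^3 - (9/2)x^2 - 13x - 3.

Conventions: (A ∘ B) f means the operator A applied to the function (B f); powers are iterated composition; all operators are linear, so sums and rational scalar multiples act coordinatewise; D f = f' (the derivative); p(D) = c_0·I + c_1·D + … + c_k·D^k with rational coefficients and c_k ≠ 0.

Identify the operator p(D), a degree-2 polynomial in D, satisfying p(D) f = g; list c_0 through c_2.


D^0 f = 3x^3 - 2x - 2
D^1 f = 9x^2 - 2
D^2 f = 18x
matching coefficients of g against c_0 f + c_1 Df + … from the top degree down determines the c_i
solution: c_0 = 2, c_1 = -1/2, c_2 = -1/2

c_0 = 2, c_1 = -1/2, c_2 = -1/2


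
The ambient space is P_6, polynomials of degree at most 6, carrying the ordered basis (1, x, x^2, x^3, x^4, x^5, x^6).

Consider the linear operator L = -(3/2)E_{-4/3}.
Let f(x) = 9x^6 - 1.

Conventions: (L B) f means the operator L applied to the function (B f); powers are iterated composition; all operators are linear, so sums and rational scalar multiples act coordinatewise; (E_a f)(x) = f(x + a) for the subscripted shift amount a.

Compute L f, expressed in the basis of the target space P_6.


g(x) = -(27/2)x^6 + 108x^5 - 360x^4 + 640x^3 - 640x^2 + (1024/3)x - 4015/54

E_{-4/3} f = 9x^6 - 72x^5 + 240x^4 - (1280/3)x^3 + (1280/3)x^2 - (2048/9)x + 4015/81
(-(3/2)E_{-4/3}) f = -(27/2)x^6 + 108x^5 - 360x^4 + 640x^3 - 640x^2 + (1024/3)x - 4015/54


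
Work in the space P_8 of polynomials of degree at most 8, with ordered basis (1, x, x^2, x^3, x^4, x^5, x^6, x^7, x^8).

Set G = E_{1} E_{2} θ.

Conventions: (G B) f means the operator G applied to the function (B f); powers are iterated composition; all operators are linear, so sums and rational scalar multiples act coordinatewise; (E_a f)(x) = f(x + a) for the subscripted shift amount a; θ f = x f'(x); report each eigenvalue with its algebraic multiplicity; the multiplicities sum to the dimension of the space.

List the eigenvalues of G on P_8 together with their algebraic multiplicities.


λ = 0 (multiplicity 1), λ = 1 (multiplicity 1), λ = 2 (multiplicity 1), λ = 3 (multiplicity 1), λ = 4 (multiplicity 1), λ = 5 (multiplicity 1), λ = 6 (multiplicity 1), λ = 7 (multiplicity 1), λ = 8 (multiplicity 1)

image of 1: 0
image of x: x + 3
image of x^2: 2x^2 + 12x + 18
image of x^3: 3x^3 + 27x^2 + 81x + 81
image of x^4: 4x^4 + 48x^3 + 216x^2 + 432x + 324
image of x^5: 5x^5 + 75x^4 + 450x^3 + 1350x^2 + 2025x + 1215
image of x^6: 6x^6 + 108x^5 + 810x^4 + 3240x^3 + 7290x^2 + 8748x + 4374
image of x^7: 7x^7 + 147x^6 + 1323x^5 + 6615x^4 + 19845x^3 + 35721x^2 + 35721x + 15309
image of x^8: 8x^8 + 192x^7 + 2016x^6 + 12096x^5 + 45360x^4 + 108864x^3 + 163296x^2 + 139968x + 52488
the matrix is upper triangular; its diagonal is (0, 1, 2, 3, 4, 5, 6, 7, 8)
for a triangular matrix the eigenvalues are the diagonal entries, with algebraic multiplicity their repetition count


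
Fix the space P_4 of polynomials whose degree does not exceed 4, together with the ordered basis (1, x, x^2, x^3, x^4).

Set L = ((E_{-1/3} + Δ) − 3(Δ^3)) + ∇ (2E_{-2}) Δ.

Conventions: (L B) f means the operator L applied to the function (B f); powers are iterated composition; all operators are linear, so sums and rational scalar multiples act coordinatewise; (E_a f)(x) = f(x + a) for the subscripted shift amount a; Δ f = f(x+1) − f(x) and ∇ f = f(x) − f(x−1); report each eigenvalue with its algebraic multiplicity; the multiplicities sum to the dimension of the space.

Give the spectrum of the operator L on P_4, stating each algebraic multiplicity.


image of 1: 1
image of x: x + 2/3
image of x^2: x^2 + (4/3)x + 46/9
image of x^3: x^3 + 2x^2 + (46/3)x - 1108/27
image of x^4: x^4 + (8/3)x^3 + (92/3)x^2 - (4432/27)x - 566/81
the matrix is upper triangular; its diagonal is (1, 1, 1, 1, 1)
for a triangular matrix the eigenvalues are the diagonal entries, with algebraic multiplicity their repetition count

λ = 1 (multiplicity 5)


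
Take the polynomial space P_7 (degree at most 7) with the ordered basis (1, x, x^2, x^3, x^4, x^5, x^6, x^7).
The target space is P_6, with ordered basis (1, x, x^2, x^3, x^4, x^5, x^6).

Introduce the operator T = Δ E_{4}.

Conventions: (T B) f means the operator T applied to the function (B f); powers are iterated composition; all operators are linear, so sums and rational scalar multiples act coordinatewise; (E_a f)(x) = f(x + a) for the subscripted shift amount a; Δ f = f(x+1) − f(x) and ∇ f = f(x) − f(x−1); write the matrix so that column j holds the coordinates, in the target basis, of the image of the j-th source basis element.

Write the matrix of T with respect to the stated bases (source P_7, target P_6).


the matrix is [[0, 1, 9, 61, 369, 2101, 11529, 61741]; [0, 0, 2, 27, 244, 1845, 12606, 80703]; [0, 0, 0, 3, 54, 610, 5535, 44121]; [0, 0, 0, 0, 4, 90, 1220, 12915]; [0, 0, 0, 0, 0, 5, 135, 2135]; [0, 0, 0, 0, 0, 0, 6, 189]; [0, 0, 0, 0, 0, 0, 0, 7]] (rows listed top to bottom)

image of 1: 0
image of x: 1
image of x^2: 2x + 9
image of x^3: 3x^2 + 27x + 61
image of x^4: 4x^3 + 54x^2 + 244x + 369
image of x^5: 5x^4 + 90x^3 + 610x^2 + 1845x + 2101
image of x^6: 6x^5 + 135x^4 + 1220x^3 + 5535x^2 + 12606x + 11529
image of x^7: 7x^6 + 189x^5 + 2135x^4 + 12915x^3 + 44121x^2 + 80703x + 61741
each image's coordinates form column j of the matrix


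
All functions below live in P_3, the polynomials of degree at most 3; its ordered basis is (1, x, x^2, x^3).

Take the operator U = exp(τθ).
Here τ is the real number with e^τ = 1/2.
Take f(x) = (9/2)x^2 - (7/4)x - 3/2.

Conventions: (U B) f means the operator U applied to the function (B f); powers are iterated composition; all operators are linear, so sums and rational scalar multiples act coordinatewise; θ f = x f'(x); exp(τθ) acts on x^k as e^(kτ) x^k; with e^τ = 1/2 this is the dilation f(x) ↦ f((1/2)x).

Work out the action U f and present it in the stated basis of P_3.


exp(τθ) x^k = e^(kτ) x^k; with e^τ = 1/2 this sends x^k to (1/2)^k x^k
x ↦ 1/2 x
x^2 ↦ 1/4 x^2
applying this coordinatewise to f: exp(τθ) f = (9/8)x^2 - (7/8)x - 3/2

the image equals g(x) = (9/8)x^2 - (7/8)x - 3/2


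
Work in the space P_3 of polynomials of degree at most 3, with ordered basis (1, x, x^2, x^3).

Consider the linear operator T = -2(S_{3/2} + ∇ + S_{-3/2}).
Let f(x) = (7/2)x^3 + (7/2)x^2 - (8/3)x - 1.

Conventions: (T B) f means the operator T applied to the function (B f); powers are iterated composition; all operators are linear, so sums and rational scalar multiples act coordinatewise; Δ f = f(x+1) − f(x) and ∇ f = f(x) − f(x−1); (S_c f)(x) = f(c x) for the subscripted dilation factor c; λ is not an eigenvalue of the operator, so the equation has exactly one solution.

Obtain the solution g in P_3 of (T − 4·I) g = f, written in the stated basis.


write g with unknown coordinates in the stated basis and equate coefficients in (T − 4·I) g = f
solving from the highest basis element down gives g = -(7/8)x^3 + (7/52)x^2 - (487/624)x + 1429/2496
check: T g = (105/26)x^2 - (301/52)x + 805/624
so T g − 4·g = (7/2)x^3 + (7/2)x^2 - (8/3)x - 1 = f ✓

the image equals g(x) = -(7/8)x^3 + (7/52)x^2 - (487/624)x + 1429/2496
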